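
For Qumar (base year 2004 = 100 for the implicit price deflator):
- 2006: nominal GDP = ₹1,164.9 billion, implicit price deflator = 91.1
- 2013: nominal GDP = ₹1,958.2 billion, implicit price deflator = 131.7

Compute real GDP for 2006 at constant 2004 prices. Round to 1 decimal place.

₹1,278.7 billion

Real GDP = Nominal / (implicit price deflator/100) = 1164.9 / 0.911 = 1278.70.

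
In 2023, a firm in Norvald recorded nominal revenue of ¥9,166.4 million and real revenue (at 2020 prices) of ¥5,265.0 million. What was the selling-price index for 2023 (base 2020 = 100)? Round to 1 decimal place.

selling-price index = (Nominal / Real) × 100 = 9166.4 / 5265.0 × 100 = 174.10.

174.1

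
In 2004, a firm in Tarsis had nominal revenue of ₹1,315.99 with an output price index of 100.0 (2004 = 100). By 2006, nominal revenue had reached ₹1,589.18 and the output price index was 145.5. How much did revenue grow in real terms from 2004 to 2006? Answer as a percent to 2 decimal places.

Real revenue 2004 = 1315.99 / 1.000 = 1315.99.
Real revenue 2006 = 1589.18 / 1.455 = 1092.22.
Real growth = 1092.22 / 1315.99 − 1 = -0.1700.

-17.00%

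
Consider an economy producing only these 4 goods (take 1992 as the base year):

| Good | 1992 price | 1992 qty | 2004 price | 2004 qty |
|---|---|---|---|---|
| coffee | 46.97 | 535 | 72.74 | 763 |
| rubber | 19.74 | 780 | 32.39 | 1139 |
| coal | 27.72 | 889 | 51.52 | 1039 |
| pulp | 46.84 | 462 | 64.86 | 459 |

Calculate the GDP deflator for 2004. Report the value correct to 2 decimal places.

161.75

Nominal GDP 2004 = 72.74·763 + 32.39·1139 + 51.52·1039 + 64.86·459 = 175692.85.
Real GDP 2004 (at 1992 prices) = 46.97·763 + 19.74·1139 + 27.72·1039 + 46.84·459 = 108622.61.
Deflator = Nominal/Real × 100 = 175692.85/108622.61 × 100 = 161.746.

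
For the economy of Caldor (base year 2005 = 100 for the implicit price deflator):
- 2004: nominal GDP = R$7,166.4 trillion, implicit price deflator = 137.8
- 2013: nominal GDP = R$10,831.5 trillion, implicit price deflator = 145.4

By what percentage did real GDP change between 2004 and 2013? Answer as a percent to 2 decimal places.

Real GDP 2004 = 7166.4 / 1.378 = 5200.58.
Real GDP 2013 = 10831.5 / 1.454 = 7449.45.
Real growth = 7449.45 / 5200.58 − 1 = 0.4324.

43.24%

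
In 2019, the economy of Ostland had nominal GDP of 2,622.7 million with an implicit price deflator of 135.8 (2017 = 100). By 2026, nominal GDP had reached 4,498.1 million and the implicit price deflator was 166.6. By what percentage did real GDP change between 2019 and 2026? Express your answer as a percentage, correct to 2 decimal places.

Real GDP 2019 = 2622.7 / 1.358 = 1931.30.
Real GDP 2026 = 4498.1 / 1.666 = 2699.94.
Real growth = 2699.94 / 1931.30 − 1 = 0.3980.

39.80%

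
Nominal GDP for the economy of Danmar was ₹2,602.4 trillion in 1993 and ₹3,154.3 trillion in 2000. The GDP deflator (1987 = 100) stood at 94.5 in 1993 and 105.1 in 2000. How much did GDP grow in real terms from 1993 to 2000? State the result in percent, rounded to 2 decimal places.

8.98%

Deflate each year: 1993 → 2602.4/0.945 = 2753.86; 2000 → 3154.3/1.051 = 3001.24.
So real GDP changed by 3001.24/2753.86 − 1 = 0.0898, i.e. 8.98%.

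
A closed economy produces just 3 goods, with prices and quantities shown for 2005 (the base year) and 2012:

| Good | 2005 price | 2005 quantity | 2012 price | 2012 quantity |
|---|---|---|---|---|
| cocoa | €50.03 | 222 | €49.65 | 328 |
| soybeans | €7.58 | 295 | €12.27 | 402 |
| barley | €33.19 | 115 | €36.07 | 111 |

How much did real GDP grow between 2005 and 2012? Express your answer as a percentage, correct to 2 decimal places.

34.86%

Real GDP 2005 = Nominal GDP 2005 = 50.03·222 + 7.58·295 + 33.19·115 = 17159.61.
Real GDP 2012 (at 2005 prices) = 50.03·328 + 7.58·402 + 33.19·111 = 23141.09.
Real growth = 23141.09/17159.61 − 1 = 0.3486.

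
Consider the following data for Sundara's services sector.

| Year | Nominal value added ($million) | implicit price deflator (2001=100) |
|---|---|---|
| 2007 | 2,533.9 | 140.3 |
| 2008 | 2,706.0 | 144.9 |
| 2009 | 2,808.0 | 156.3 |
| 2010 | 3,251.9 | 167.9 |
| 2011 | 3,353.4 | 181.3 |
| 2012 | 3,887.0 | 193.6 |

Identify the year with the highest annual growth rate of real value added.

2008: real = 2706.0/1.449 = 1867.49; growth vs 2007 (1806.06) = 3.40%.
2009: real = 2808.0/1.563 = 1796.55; growth vs 2008 (1867.49) = -3.80%.
2010: real = 3251.9/1.679 = 1936.81; growth vs 2009 (1796.55) = 7.81%.
2011: real = 3353.4/1.813 = 1849.64; growth vs 2010 (1936.81) = -4.50%.
2012: real = 3887.0/1.936 = 2007.75; growth vs 2011 (1849.64) = 8.55%.

2012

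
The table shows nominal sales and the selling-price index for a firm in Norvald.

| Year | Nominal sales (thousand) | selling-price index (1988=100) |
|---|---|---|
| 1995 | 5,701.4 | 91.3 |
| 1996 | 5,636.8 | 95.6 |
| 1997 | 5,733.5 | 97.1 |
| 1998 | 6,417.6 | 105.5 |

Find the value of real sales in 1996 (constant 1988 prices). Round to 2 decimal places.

5,896.23 thousand

Real sales 1996 = 5636.8 / 0.956 = 5896.23.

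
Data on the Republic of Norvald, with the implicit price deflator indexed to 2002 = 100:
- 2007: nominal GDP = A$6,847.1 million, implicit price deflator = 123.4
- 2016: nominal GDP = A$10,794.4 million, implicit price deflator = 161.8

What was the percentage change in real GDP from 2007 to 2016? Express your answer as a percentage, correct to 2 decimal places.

20.23%

Real GDP 2007 = 6847.1 / 1.234 = 5548.70.
Real GDP 2016 = 10794.4 / 1.618 = 6671.45.
Real growth = 6671.45 / 5548.70 − 1 = 0.2023.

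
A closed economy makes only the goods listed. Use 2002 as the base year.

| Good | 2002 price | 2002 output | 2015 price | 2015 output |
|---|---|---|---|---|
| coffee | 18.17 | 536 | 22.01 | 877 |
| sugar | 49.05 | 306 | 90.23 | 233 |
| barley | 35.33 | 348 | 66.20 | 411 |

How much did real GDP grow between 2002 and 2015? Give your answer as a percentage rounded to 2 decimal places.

Real GDP 2002 = Nominal GDP 2002 = 18.17·536 + 49.05·306 + 35.33·348 = 37043.26.
Real GDP 2015 (at 2002 prices) = 18.17·877 + 49.05·233 + 35.33·411 = 41884.37.
Real growth = 41884.37/37043.26 − 1 = 0.1307.

13.07%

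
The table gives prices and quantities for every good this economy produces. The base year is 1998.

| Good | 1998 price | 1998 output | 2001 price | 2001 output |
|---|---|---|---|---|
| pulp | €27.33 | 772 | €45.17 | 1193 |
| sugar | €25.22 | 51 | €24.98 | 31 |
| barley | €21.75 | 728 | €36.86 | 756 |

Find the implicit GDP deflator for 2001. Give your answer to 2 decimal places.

Nominal GDP 2001 = 45.17·1193 + 24.98·31 + 36.86·756 = 82528.35.
Real GDP 2001 (at 1998 prices) = 27.33·1193 + 25.22·31 + 21.75·756 = 49829.51.
Deflator = Nominal/Real × 100 = 82528.35/49829.51 × 100 = 165.621.

165.62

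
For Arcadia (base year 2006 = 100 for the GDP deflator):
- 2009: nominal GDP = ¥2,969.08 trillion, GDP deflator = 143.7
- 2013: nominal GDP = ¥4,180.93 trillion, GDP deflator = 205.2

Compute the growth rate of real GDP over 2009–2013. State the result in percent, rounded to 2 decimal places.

-1.39%

Deflate each year: 2009 → 2969.08/1.437 = 2066.17; 2013 → 4180.93/2.052 = 2037.49.
So real GDP changed by 2037.49/2066.17 − 1 = -0.0139, i.e. -1.39%.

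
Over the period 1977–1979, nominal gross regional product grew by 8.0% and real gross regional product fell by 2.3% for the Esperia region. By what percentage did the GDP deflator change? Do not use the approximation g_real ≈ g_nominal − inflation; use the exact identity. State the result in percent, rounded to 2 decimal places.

(1 + g_nom) = (1 + g_real)(1 + π), so π = 1.0800 / 0.9770 − 1 = 0.10542.

10.54%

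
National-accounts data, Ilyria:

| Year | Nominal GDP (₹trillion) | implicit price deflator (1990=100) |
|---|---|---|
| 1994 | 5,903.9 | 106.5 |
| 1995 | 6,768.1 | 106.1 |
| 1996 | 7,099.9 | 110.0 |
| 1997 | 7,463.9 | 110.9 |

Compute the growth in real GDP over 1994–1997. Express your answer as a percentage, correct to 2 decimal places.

21.41%

Real GDP 1994 = 5903.9/1.065 = 5543.57.
Real GDP 1997 = 7463.9/1.109 = 6730.30.
Change = 6730.30/5543.57 − 1 = 0.2141.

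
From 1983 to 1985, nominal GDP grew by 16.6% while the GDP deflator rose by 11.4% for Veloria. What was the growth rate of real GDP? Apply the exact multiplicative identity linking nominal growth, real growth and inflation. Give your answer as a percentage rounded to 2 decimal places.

4.67%

(1 + g_nom) = (1 + g_real)(1 + π), so g_real = 1.1660 / 1.1140 − 1 = 0.04668.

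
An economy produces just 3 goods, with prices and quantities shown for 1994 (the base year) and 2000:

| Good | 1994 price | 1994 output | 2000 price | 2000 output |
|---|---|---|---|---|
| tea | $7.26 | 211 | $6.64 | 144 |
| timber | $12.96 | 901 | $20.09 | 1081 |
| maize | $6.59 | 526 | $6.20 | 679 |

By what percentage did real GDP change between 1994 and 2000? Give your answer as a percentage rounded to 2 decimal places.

17.12%

Real GDP 1994 = Nominal GDP 1994 = 7.26·211 + 12.96·901 + 6.59·526 = 16675.16.
Real GDP 2000 (at 1994 prices) = 7.26·144 + 12.96·1081 + 6.59·679 = 19529.81.
Real growth = 19529.81/16675.16 − 1 = 0.1712.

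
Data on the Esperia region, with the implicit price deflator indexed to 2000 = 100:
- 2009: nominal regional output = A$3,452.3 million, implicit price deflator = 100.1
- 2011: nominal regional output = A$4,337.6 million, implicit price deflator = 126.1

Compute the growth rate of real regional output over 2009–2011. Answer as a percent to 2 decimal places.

-0.26%

Real regional output 2009 = 3452.3 / 1.001 = 3448.85.
Real regional output 2011 = 4337.6 / 1.261 = 3439.81.
Real growth = 3439.81 / 3448.85 − 1 = -0.0026.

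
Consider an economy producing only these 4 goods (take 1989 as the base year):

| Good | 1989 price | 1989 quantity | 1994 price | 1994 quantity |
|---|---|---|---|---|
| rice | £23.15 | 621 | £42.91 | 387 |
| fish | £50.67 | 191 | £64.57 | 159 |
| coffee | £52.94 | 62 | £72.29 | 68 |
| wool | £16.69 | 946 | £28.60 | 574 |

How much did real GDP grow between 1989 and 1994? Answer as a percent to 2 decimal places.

Real GDP 1989 = Nominal GDP 1989 = 23.15·621 + 50.67·191 + 52.94·62 + 16.69·946 = 43125.14.
Real GDP 1994 (at 1989 prices) = 23.15·387 + 50.67·159 + 52.94·68 + 16.69·574 = 30195.56.
Real growth = 30195.56/43125.14 − 1 = -0.2998.

-29.98%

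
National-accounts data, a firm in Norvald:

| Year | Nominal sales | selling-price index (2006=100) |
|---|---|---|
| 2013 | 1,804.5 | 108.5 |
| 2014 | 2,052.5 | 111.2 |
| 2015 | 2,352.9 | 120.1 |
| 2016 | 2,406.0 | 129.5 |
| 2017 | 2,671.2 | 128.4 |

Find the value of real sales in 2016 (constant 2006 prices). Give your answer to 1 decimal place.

1,857.9

Real sales 2016 = 2406.0 / 1.295 = 1857.92.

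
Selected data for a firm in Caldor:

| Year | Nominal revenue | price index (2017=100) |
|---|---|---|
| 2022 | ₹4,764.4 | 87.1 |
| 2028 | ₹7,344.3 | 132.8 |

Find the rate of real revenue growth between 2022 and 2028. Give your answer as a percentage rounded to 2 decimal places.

Deflate each year: 2022 → 4764.4/0.871 = 5470.03; 2028 → 7344.3/1.328 = 5530.35.
So real revenue changed by 5530.35/5470.03 − 1 = 0.0110, i.e. 1.10%.

1.10%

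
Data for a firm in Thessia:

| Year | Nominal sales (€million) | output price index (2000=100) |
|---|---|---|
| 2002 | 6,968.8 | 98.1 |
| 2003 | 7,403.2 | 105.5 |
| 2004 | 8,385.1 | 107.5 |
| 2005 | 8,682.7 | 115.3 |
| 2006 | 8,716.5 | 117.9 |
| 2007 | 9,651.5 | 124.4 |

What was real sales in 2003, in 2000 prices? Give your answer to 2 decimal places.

€7,017.25 million

Real sales 2003 = 7403.2 / 1.055 = 7017.25.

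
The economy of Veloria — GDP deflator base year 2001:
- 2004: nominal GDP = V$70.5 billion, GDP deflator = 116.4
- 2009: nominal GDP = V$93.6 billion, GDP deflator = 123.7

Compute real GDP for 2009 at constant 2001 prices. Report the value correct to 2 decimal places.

Real GDP = Nominal / (GDP deflator/100) = 93.6 / 1.237 = 75.67.

V$75.67 billion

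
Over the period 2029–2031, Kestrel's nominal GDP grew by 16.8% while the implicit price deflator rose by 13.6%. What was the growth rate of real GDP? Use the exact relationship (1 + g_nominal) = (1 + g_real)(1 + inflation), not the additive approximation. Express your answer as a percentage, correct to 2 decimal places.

(1 + g_nom) = (1 + g_real)(1 + π), so g_real = 1.1680 / 1.1360 − 1 = 0.02817.

2.82%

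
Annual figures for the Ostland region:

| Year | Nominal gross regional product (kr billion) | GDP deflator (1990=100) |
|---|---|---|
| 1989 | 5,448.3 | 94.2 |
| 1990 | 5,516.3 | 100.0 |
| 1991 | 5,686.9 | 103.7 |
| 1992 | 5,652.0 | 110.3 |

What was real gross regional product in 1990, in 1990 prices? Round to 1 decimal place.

Real gross regional product 1990 = 5516.3 / 1.000 = 5516.30.

kr 5,516.3 billion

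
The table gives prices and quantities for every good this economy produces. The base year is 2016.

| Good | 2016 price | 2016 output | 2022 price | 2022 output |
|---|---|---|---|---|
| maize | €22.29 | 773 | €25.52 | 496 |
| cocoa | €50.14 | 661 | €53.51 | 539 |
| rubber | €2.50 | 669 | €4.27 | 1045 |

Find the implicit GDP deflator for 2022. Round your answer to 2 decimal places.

112.95

Nominal GDP 2022 = 25.52·496 + 53.51·539 + 4.27·1045 = 45961.96.
Real GDP 2022 (at 2016 prices) = 22.29·496 + 50.14·539 + 2.50·1045 = 40693.80.
Deflator = Nominal/Real × 100 = 45961.96/40693.80 × 100 = 112.946.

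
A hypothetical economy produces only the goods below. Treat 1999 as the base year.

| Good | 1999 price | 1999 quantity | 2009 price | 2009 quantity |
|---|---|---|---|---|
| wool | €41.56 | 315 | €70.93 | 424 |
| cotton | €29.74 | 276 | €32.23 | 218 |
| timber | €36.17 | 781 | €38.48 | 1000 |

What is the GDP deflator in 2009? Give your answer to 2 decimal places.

125.39

Nominal GDP 2009 = 70.93·424 + 32.23·218 + 38.48·1000 = 75580.46.
Real GDP 2009 (at 1999 prices) = 41.56·424 + 29.74·218 + 36.17·1000 = 60274.76.
Deflator = Nominal/Real × 100 = 75580.46/60274.76 × 100 = 125.393.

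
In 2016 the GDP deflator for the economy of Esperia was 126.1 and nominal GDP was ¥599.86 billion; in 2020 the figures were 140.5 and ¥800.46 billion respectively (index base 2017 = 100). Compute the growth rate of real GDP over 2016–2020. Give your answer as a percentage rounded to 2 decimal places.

Deflate each year: 2016 → 599.86/1.261 = 475.70; 2020 → 800.46/1.405 = 569.72.
So real GDP changed by 569.72/475.70 − 1 = 0.1976, i.e. 19.76%.

19.76%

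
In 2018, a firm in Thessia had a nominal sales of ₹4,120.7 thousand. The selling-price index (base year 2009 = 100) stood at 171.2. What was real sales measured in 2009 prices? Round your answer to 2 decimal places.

Real sales = Nominal / (selling-price index/100) = 4120.7 / 1.712 = 2406.95.

₹2,406.95 thousand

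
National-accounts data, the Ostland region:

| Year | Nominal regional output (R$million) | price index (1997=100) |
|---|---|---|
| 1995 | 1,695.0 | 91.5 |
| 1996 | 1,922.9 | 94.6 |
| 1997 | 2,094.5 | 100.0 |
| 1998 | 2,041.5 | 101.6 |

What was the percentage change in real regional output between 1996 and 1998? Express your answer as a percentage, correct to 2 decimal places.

Real regional output 1996 = 1922.9/0.946 = 2032.66.
Real regional output 1998 = 2041.5/1.016 = 2009.35.
Change = 2009.35/2032.66 − 1 = -0.0115.

-1.15%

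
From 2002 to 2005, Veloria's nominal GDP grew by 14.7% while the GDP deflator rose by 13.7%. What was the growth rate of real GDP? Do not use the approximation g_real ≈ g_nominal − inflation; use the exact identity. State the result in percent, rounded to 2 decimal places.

(1 + g_nom) = (1 + g_real)(1 + π), so g_real = 1.1470 / 1.1370 − 1 = 0.00880.

0.88%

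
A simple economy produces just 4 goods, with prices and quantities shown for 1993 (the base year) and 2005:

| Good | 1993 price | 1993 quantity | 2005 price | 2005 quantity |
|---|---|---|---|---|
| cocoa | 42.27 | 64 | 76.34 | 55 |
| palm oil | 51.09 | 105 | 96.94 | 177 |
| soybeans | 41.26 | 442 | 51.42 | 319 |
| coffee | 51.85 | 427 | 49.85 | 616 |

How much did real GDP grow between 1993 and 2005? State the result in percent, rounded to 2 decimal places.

Real GDP 1993 = Nominal GDP 1993 = 42.27·64 + 51.09·105 + 41.26·442 + 51.85·427 = 48446.60.
Real GDP 2005 (at 1993 prices) = 42.27·55 + 51.09·177 + 41.26·319 + 51.85·616 = 56469.32.
Real growth = 56469.32/48446.60 − 1 = 0.1656.

16.56%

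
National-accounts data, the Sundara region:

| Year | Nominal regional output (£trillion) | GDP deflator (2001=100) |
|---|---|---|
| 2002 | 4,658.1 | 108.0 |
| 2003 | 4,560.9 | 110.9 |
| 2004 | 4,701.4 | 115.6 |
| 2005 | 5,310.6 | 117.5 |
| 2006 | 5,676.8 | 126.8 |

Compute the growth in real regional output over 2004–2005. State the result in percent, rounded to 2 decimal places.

11.13%

Real regional output 2004 = 4701.4/1.156 = 4066.96.
Real regional output 2005 = 5310.6/1.175 = 4519.66.
Change = 4519.66/4066.96 − 1 = 0.1113.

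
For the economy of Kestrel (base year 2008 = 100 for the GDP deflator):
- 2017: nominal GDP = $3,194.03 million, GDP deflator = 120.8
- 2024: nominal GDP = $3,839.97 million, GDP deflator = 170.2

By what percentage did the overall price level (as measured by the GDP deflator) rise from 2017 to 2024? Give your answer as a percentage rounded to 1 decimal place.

Price-level change = 170.2 / 120.8 − 1 = 0.4089.

40.9%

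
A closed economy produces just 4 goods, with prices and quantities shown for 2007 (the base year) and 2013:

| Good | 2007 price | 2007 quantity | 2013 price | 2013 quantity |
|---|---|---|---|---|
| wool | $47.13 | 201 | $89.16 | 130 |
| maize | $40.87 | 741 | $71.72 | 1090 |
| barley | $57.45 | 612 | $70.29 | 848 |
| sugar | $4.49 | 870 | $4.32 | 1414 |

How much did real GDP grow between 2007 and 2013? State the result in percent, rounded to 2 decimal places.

34.15%

Real GDP 2007 = Nominal GDP 2007 = 47.13·201 + 40.87·741 + 57.45·612 + 4.49·870 = 78823.50.
Real GDP 2013 (at 2007 prices) = 47.13·130 + 40.87·1090 + 57.45·848 + 4.49·1414 = 105741.66.
Real growth = 105741.66/78823.50 − 1 = 0.3415.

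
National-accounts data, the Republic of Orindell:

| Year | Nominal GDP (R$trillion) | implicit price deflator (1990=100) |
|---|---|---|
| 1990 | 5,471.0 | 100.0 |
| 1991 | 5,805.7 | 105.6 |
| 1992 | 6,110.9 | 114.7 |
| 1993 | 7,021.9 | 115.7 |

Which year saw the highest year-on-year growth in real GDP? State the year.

1991: real = 5805.7/1.056 = 5497.82; growth vs 1990 (5471.00) = 0.49%.
1992: real = 6110.9/1.147 = 5327.72; growth vs 1991 (5497.82) = -3.09%.
1993: real = 7021.9/1.157 = 6069.06; growth vs 1992 (5327.72) = 13.91%.

1993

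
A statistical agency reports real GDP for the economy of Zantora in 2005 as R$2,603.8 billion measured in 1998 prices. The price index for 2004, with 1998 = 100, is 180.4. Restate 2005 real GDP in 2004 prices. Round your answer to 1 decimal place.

Real GDP in 2004 prices = Real GDP in 1998 prices × (P_2004/P_1998) = 2603.8 × 1.804 = 4697.26.

R$4,697.3 billion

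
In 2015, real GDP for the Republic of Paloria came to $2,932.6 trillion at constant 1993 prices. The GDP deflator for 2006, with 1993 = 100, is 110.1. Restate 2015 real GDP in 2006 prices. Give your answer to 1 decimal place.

Real GDP in 2006 prices = Real GDP in 1993 prices × (P_2006/P_1993) = 2932.6 × 1.101 = 3228.79.

$3,228.8 trillion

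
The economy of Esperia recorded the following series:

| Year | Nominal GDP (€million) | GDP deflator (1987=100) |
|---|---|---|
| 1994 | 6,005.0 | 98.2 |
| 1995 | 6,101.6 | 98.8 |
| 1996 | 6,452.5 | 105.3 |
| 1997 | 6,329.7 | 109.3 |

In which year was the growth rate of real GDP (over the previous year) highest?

1995: real = 6101.6/0.988 = 6175.71; growth vs 1994 (6115.07) = 0.99%.
1996: real = 6452.5/1.053 = 6127.73; growth vs 1995 (6175.71) = -0.78%.
1997: real = 6329.7/1.093 = 5791.13; growth vs 1996 (6127.73) = -5.49%.

1995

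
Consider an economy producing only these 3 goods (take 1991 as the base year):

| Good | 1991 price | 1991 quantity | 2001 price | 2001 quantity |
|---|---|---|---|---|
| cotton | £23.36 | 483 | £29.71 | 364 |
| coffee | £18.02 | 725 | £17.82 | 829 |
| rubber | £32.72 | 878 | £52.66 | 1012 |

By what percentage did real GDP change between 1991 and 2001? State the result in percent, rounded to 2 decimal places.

Real GDP 1991 = Nominal GDP 1991 = 23.36·483 + 18.02·725 + 32.72·878 = 53075.54.
Real GDP 2001 (at 1991 prices) = 23.36·364 + 18.02·829 + 32.72·1012 = 56554.26.
Real growth = 56554.26/53075.54 − 1 = 0.0655.

6.55%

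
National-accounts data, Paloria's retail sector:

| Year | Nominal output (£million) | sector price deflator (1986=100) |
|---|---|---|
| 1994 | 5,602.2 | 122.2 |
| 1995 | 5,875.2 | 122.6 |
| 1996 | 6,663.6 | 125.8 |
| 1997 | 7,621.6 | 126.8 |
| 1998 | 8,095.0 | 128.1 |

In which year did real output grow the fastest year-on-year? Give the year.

1995: real = 5875.2/1.226 = 4792.17; growth vs 1994 (4584.45) = 4.53%.
1996: real = 6663.6/1.258 = 5296.98; growth vs 1995 (4792.17) = 10.53%.
1997: real = 7621.6/1.268 = 6010.73; growth vs 1996 (5296.98) = 13.47%.
1998: real = 8095.0/1.281 = 6319.28; growth vs 1997 (6010.73) = 5.13%.

1997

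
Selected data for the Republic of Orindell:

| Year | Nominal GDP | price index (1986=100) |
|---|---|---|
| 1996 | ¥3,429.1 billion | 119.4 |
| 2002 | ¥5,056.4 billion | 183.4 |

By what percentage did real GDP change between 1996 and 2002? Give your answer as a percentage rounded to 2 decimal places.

Real GDP 1996 = 3429.1 / 1.194 = 2871.94.
Real GDP 2002 = 5056.4 / 1.834 = 2757.03.
Real growth = 2757.03 / 2871.94 − 1 = -0.0400.

-4.00%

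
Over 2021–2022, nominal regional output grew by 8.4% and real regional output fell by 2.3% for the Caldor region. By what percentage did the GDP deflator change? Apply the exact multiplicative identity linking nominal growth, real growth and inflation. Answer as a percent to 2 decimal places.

(1 + g_nom) = (1 + g_real)(1 + π), so π = 1.0840 / 0.9770 − 1 = 0.10952.

10.95%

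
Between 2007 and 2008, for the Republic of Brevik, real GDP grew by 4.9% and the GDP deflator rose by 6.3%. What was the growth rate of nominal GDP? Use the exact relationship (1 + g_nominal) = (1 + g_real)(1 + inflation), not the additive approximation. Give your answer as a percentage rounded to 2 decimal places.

11.51%

(1 + g_nom) = (1 + g_real)(1 + π) = 1.0490 × 1.0630 = 1.11509.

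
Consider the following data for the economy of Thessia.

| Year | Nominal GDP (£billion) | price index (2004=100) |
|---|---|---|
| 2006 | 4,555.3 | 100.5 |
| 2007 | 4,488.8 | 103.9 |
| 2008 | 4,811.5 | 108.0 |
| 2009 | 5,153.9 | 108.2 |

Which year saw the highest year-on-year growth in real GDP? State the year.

2007: real = 4488.8/1.039 = 4320.31; growth vs 2006 (4532.64) = -4.68%.
2008: real = 4811.5/1.080 = 4455.09; growth vs 2007 (4320.31) = 3.12%.
2009: real = 5153.9/1.082 = 4763.31; growth vs 2008 (4455.09) = 6.92%.

2009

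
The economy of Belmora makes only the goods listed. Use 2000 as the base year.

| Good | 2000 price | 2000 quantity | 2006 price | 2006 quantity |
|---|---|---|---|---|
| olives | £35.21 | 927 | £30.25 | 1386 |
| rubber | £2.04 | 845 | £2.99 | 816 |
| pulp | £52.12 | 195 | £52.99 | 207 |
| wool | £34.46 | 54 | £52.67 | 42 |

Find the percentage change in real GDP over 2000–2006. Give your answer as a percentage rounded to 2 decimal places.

35.17%

Real GDP 2000 = Nominal GDP 2000 = 35.21·927 + 2.04·845 + 52.12·195 + 34.46·54 = 46387.71.
Real GDP 2006 (at 2000 prices) = 35.21·1386 + 2.04·816 + 52.12·207 + 34.46·42 = 62701.86.
Real growth = 62701.86/46387.71 − 1 = 0.3517.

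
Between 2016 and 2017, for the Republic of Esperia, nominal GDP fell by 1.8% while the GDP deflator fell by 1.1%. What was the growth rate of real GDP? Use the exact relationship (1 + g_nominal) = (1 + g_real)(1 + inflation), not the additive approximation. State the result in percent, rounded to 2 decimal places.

(1 + g_nom) = (1 + g_real)(1 + π), so g_real = 0.9820 / 0.9890 − 1 = -0.00708.

-0.71%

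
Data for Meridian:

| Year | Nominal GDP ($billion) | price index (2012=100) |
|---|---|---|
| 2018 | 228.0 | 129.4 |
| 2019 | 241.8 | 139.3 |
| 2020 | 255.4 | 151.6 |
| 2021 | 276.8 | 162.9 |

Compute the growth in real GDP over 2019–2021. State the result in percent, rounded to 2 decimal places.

-2.11%

Real GDP 2019 = 241.8/1.393 = 173.58.
Real GDP 2021 = 276.8/1.629 = 169.92.
Change = 169.92/173.58 − 1 = -0.0211.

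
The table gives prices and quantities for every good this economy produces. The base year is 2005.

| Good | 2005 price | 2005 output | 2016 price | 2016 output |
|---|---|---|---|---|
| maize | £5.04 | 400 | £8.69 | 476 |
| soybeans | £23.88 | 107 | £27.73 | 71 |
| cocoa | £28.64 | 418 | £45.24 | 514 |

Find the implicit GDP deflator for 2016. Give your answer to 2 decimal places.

Nominal GDP 2016 = 8.69·476 + 27.73·71 + 45.24·514 = 29358.63.
Real GDP 2016 (at 2005 prices) = 5.04·476 + 23.88·71 + 28.64·514 = 18815.48.
Deflator = Nominal/Real × 100 = 29358.63/18815.48 × 100 = 156.034.

156.03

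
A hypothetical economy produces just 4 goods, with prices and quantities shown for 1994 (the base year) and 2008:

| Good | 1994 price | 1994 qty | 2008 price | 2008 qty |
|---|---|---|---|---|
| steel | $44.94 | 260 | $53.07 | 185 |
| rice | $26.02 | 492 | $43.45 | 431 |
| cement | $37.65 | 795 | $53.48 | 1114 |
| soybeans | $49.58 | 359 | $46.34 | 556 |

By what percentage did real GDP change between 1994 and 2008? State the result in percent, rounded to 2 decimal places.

Real GDP 1994 = Nominal GDP 1994 = 44.94·260 + 26.02·492 + 37.65·795 + 49.58·359 = 72217.21.
Real GDP 2008 (at 1994 prices) = 44.94·185 + 26.02·431 + 37.65·1114 + 49.58·556 = 89037.10.
Real growth = 89037.10/72217.21 − 1 = 0.2329.

23.29%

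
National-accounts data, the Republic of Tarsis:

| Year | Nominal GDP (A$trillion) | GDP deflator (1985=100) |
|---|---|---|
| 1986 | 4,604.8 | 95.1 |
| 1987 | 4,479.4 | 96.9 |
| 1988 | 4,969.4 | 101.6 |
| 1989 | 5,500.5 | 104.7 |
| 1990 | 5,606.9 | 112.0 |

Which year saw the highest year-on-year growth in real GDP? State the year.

1987: real = 4479.4/0.969 = 4622.70; growth vs 1986 (4842.06) = -4.53%.
1988: real = 4969.4/1.016 = 4891.14; growth vs 1987 (4622.70) = 5.81%.
1989: real = 5500.5/1.047 = 5253.58; growth vs 1988 (4891.14) = 7.41%.
1990: real = 5606.9/1.120 = 5006.16; growth vs 1989 (5253.58) = -4.71%.

1989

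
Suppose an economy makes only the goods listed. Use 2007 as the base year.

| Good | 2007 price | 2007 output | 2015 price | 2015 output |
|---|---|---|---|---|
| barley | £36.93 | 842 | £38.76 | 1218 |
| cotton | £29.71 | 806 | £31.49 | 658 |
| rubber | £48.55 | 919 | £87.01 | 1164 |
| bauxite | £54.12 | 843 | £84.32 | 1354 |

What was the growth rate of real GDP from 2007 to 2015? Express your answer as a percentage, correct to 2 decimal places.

Real GDP 2007 = Nominal GDP 2007 = 36.93·842 + 29.71·806 + 48.55·919 + 54.12·843 = 145281.93.
Real GDP 2015 (at 2007 prices) = 36.93·1218 + 29.71·658 + 48.55·1164 + 54.12·1354 = 194320.60.
Real growth = 194320.60/145281.93 − 1 = 0.3375.

33.75%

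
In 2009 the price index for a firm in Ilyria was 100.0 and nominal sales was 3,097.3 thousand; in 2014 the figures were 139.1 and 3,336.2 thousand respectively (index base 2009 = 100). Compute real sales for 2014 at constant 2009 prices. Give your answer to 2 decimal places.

2,398.42 thousand

Real sales = Nominal / (price index/100) = 3336.2 / 1.391 = 2398.42.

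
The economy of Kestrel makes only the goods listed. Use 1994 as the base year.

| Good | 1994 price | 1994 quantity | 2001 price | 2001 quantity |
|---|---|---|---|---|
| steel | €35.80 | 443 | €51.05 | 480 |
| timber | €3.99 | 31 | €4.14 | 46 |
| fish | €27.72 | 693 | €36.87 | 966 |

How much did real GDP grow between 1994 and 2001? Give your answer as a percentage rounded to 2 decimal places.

Real GDP 1994 = Nominal GDP 1994 = 35.80·443 + 3.99·31 + 27.72·693 = 35193.05.
Real GDP 2001 (at 1994 prices) = 35.80·480 + 3.99·46 + 27.72·966 = 44145.06.
Real growth = 44145.06/35193.05 − 1 = 0.2544.

25.44%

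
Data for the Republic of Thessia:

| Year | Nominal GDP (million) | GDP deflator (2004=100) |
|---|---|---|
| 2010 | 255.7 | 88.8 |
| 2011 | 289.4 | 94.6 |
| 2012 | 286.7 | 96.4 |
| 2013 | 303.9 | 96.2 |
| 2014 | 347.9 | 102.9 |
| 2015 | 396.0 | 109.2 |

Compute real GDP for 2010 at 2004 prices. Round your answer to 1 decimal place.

Real GDP 2010 = 255.7 / 0.888 = 287.95.

288.0 million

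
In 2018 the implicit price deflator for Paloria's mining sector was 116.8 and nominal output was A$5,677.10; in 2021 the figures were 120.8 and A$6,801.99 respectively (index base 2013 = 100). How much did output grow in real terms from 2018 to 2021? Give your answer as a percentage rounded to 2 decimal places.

15.85%

Real output 2018 = 5677.10 / 1.168 = 4860.53.
Real output 2021 = 6801.99 / 1.208 = 5630.79.
Real growth = 5630.79 / 4860.53 − 1 = 0.1585.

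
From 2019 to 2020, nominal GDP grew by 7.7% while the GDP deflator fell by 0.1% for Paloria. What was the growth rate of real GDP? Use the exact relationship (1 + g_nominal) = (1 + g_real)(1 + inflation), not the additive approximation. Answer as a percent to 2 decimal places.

7.81%

(1 + g_nom) = (1 + g_real)(1 + π), so g_real = 1.0770 / 0.9990 − 1 = 0.07808.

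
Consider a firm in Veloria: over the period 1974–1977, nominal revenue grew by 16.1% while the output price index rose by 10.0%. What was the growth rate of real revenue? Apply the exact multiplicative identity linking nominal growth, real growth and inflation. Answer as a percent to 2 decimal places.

5.55%

(1 + g_nom) = (1 + g_real)(1 + π), so g_real = 1.1610 / 1.1000 − 1 = 0.05545.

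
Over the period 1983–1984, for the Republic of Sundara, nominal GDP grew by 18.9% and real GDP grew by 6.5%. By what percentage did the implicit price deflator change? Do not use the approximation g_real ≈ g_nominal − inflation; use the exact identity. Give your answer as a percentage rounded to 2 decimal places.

(1 + g_nom) = (1 + g_real)(1 + π), so π = 1.1890 / 1.0650 − 1 = 0.11643.

11.64%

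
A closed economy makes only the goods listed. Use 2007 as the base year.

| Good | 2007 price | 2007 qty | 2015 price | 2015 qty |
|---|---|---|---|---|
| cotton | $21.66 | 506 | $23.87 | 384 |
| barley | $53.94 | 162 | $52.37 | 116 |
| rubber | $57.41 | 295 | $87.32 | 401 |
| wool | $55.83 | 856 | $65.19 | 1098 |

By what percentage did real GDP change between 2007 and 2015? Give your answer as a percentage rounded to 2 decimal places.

Real GDP 2007 = Nominal GDP 2007 = 21.66·506 + 53.94·162 + 57.41·295 + 55.83·856 = 84424.67.
Real GDP 2015 (at 2007 prices) = 21.66·384 + 53.94·116 + 57.41·401 + 55.83·1098 = 98897.23.
Real growth = 98897.23/84424.67 − 1 = 0.1714.

17.14%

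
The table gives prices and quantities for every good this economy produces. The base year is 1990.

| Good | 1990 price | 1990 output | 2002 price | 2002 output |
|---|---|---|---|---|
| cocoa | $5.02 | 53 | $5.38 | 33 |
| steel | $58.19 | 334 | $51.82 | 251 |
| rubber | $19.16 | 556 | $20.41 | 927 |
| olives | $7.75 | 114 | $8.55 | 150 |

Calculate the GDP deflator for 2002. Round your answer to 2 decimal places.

Nominal GDP 2002 = 5.38·33 + 51.82·251 + 20.41·927 + 8.55·150 = 33386.93.
Real GDP 2002 (at 1990 prices) = 5.02·33 + 58.19·251 + 19.16·927 + 7.75·150 = 33695.17.
Deflator = Nominal/Real × 100 = 33386.93/33695.17 × 100 = 99.085.

99.09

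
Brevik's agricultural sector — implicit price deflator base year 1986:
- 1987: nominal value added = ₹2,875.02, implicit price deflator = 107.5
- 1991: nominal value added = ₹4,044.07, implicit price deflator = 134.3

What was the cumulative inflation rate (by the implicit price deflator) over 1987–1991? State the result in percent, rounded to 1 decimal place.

24.9%

Price-level change = 134.3 / 107.5 − 1 = 0.2493.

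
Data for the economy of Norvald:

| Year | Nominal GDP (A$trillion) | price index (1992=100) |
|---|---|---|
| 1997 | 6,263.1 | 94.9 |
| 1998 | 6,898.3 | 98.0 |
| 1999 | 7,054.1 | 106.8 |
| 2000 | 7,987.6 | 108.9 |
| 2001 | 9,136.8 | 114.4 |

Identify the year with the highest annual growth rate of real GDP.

1998: real = 6898.3/0.980 = 7039.08; growth vs 1997 (6599.68) = 6.66%.
1999: real = 7054.1/1.068 = 6604.96; growth vs 1998 (7039.08) = -6.17%.
2000: real = 7987.6/1.089 = 7334.80; growth vs 1999 (6604.96) = 11.05%.
2001: real = 9136.8/1.144 = 7986.71; growth vs 2000 (7334.80) = 8.89%.

2000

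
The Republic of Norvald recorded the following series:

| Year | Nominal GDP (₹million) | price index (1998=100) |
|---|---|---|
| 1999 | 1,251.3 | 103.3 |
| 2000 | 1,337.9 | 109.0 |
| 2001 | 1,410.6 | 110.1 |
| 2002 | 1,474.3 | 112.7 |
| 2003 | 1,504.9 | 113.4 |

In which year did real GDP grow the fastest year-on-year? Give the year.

2001

2000: real = 1337.9/1.090 = 1227.43; growth vs 1999 (1211.33) = 1.33%.
2001: real = 1410.6/1.101 = 1281.20; growth vs 2000 (1227.43) = 4.38%.
2002: real = 1474.3/1.127 = 1308.16; growth vs 2001 (1281.20) = 2.10%.
2003: real = 1504.9/1.134 = 1327.07; growth vs 2002 (1308.16) = 1.45%.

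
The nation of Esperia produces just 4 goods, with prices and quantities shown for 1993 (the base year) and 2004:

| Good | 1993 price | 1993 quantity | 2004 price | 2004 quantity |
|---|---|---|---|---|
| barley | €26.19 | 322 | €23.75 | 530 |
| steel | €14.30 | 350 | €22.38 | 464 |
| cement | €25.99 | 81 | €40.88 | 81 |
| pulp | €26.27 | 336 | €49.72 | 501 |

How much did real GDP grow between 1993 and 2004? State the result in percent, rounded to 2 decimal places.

46.83%

Real GDP 1993 = Nominal GDP 1993 = 26.19·322 + 14.30·350 + 25.99·81 + 26.27·336 = 24370.09.
Real GDP 2004 (at 1993 prices) = 26.19·530 + 14.30·464 + 25.99·81 + 26.27·501 = 35782.36.
Real growth = 35782.36/24370.09 − 1 = 0.4683.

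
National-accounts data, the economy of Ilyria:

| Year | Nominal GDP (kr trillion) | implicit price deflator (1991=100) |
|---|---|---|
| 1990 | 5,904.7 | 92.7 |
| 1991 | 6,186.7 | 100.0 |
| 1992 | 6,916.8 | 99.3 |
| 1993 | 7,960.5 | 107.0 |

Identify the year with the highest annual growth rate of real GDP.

1991: real = 6186.7/1.000 = 6186.70; growth vs 1990 (6369.69) = -2.87%.
1992: real = 6916.8/0.993 = 6965.56; growth vs 1991 (6186.70) = 12.59%.
1993: real = 7960.5/1.070 = 7439.72; growth vs 1992 (6965.56) = 6.81%.

1992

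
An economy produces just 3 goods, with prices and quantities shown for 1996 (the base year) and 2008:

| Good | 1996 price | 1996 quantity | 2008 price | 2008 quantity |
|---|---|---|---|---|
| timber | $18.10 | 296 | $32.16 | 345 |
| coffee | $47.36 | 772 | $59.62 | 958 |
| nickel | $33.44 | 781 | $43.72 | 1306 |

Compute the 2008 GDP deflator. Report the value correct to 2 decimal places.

Nominal GDP 2008 = 32.16·345 + 59.62·958 + 43.72·1306 = 125309.48.
Real GDP 2008 (at 1996 prices) = 18.10·345 + 47.36·958 + 33.44·1306 = 95288.02.
Deflator = Nominal/Real × 100 = 125309.48/95288.02 × 100 = 131.506.

131.51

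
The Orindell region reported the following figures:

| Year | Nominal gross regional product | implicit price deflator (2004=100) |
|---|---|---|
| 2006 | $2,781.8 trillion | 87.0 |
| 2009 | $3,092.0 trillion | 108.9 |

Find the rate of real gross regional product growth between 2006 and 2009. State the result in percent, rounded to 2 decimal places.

Deflate each year: 2006 → 2781.8/0.870 = 3197.47; 2009 → 3092.0/1.089 = 2839.30.
So real gross regional product changed by 2839.30/3197.47 − 1 = -0.1120, i.e. -11.20%.

-11.20%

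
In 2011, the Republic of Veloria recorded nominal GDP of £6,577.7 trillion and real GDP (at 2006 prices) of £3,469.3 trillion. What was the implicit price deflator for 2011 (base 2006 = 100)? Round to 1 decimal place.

implicit price deflator = (Nominal / Real) × 100 = 6577.7 / 3469.3 × 100 = 189.60.

189.6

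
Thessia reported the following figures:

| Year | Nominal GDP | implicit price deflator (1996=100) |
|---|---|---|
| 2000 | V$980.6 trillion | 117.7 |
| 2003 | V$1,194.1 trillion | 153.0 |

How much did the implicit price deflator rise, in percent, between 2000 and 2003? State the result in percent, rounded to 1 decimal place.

Price-level change = 153.0 / 117.7 − 1 = 0.2999.

30.0%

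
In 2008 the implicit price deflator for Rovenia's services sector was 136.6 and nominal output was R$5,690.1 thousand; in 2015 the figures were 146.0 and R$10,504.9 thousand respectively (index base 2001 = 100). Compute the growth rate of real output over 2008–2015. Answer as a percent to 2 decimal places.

Real output 2008 = 5690.1 / 1.366 = 4165.52.
Real output 2015 = 10504.9 / 1.460 = 7195.14.
Real growth = 7195.14 / 4165.52 − 1 = 0.7273.

72.73%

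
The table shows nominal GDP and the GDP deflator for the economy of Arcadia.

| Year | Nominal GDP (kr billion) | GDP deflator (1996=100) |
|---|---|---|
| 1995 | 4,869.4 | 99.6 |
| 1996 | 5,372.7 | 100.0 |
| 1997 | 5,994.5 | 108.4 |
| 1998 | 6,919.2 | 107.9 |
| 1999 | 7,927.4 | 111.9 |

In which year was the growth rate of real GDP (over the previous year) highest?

1996: real = 5372.7/1.000 = 5372.70; growth vs 1995 (4888.96) = 9.89%.
1997: real = 5994.5/1.084 = 5529.98; growth vs 1996 (5372.70) = 2.93%.
1998: real = 6919.2/1.079 = 6412.60; growth vs 1997 (5529.98) = 15.96%.
1999: real = 7927.4/1.119 = 7084.36; growth vs 1998 (6412.60) = 10.48%.

1998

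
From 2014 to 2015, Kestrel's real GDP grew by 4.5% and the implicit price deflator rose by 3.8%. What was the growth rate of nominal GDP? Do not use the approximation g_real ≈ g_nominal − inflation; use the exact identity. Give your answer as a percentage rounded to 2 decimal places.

(1 + g_nom) = (1 + g_real)(1 + π) = 1.0450 × 1.0380 = 1.08471.

8.47%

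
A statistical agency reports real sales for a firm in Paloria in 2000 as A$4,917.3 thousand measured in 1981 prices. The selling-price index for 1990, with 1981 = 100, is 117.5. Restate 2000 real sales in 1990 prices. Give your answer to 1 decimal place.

Real sales in 1990 prices = Real sales in 1981 prices × (P_1990/P_1981) = 4917.3 × 1.175 = 5777.83.

A$5,777.8 thousand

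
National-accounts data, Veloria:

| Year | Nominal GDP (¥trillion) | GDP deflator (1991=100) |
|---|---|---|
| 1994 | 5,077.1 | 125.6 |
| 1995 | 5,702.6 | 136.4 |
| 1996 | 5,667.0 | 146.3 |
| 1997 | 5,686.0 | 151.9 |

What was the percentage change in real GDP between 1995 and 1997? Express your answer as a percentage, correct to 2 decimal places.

-10.47%

Real GDP 1995 = 5702.6/1.364 = 4180.79.
Real GDP 1997 = 5686.0/1.519 = 3743.25.
Change = 3743.25/4180.79 − 1 = -0.1047.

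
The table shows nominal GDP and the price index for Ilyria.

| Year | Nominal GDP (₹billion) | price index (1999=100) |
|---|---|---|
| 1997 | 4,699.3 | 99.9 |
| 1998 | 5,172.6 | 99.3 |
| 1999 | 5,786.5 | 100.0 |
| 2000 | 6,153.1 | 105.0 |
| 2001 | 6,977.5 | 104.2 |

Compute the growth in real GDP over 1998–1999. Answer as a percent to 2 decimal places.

Real GDP 1998 = 5172.6/0.993 = 5209.06.
Real GDP 1999 = 5786.5/1.000 = 5786.50.
Change = 5786.50/5209.06 − 1 = 0.1109.

11.09%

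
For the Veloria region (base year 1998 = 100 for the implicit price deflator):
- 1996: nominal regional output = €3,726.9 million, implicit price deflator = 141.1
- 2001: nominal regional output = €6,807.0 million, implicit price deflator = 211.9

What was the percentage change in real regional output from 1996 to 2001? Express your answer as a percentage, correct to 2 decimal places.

Deflate each year: 1996 → 3726.9/1.411 = 2641.32; 2001 → 6807.0/2.119 = 3212.36.
So real regional output changed by 3212.36/2641.32 − 1 = 0.2162, i.e. 21.62%.

21.62%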